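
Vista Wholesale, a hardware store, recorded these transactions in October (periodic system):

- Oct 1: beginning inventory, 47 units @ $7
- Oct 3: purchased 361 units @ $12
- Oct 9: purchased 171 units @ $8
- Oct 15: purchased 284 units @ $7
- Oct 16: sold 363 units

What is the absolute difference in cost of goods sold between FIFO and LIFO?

$1,501

FIFO COGS: 47 @ $7 + 316 @ $12 = $4,121
LIFO COGS: 284 @ $7 + 79 @ $8 = $2,620
Difference = |$4,121 − $2,620| = $1,501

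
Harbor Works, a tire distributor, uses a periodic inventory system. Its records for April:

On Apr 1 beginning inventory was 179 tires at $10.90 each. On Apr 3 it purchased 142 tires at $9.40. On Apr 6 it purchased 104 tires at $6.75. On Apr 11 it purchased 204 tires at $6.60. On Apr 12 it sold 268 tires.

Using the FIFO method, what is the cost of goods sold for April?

COGS = $2,787.70

Apr 12, 268 sold [FIFO — oldest first]: 179 @ $10.90 + 89 @ $9.40 = $2,787.70
Ending inventory: 53 @ $9.40 + 104 @ $6.75 + 204 @ $6.60 = $2,546.60
Check: goods available $5,334.30 = COGS $2,787.70 + ending $2,546.60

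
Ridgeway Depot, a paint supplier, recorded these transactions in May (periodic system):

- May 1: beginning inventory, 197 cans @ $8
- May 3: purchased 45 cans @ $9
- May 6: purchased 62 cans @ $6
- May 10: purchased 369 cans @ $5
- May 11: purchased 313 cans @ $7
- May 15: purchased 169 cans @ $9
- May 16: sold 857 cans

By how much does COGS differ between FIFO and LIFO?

FIFO COGS: 197 @ $8 + 45 @ $9 + 62 @ $6 + 369 @ $5 + 184 @ $7 = $5,486
LIFO COGS: 169 @ $9 + 313 @ $7 + 369 @ $5 + 6 @ $6 = $5,593
Difference = |$5,486 − $5,593| = $107

$107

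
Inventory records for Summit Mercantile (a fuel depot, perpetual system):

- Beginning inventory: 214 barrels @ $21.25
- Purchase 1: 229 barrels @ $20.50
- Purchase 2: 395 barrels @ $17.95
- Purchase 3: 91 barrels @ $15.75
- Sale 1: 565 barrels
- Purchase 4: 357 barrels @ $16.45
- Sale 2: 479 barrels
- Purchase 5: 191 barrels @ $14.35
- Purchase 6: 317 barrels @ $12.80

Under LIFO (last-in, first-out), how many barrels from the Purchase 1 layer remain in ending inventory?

28

Sale 1 (565) [LIFO — newest first]: 91 @ $15.75 + 395 @ $17.95 + 79 @ $20.50 = $10,143.00
Sale 2 (479) [LIFO — newest first]: 357 @ $16.45 + 122 @ $20.50 = $8,373.65
Total COGS = $10,143.00 + $8,373.65 = $18,516.65
Ending inventory: 214 @ $21.25 + 28 @ $20.50 + 191 @ $14.35 + 317 @ $12.80 = $11,919.95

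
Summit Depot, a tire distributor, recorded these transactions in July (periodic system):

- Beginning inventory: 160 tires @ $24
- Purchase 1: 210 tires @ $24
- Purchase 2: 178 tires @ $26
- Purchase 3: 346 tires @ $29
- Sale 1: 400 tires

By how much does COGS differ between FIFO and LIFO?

FIFO COGS: 160 @ $24 + 210 @ $24 + 30 @ $26 = $9,660
LIFO COGS: 346 @ $29 + 54 @ $26 = $11,438
Difference = |$9,660 − $11,438| = $1,778

$1,778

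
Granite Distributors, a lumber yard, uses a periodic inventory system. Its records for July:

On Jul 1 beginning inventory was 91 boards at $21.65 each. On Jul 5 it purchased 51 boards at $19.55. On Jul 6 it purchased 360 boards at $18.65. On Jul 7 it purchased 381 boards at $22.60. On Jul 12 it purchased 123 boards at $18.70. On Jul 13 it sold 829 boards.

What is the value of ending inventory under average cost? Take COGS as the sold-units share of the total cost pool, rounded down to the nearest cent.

Ending inventory = $3,623.03

Jul 13, sell 829: 829/1006 × $20,591.90 → $16,968.87
Ending inventory (cost pool remaining) = $3,623.03
Check: goods available $20,591.90 = COGS $16,968.87 + ending $3,623.03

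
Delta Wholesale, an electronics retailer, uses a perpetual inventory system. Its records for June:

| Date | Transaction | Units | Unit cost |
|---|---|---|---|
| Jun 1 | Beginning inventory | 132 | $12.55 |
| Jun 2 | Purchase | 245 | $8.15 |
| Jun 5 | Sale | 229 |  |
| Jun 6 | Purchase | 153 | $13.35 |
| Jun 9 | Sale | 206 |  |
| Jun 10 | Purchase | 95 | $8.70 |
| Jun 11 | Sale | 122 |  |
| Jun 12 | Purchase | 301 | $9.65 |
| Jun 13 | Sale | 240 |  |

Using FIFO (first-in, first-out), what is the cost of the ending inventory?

Ending inventory = $1,244.85

Jun 5, 229 sold [FIFO — oldest first]: 132 @ $12.55 + 97 @ $8.15 = $2,447.15
Jun 9, 206 sold [FIFO — oldest first]: 148 @ $8.15 + 58 @ $13.35 = $1,980.50
Jun 11, 122 sold [FIFO — oldest first]: 95 @ $13.35 + 27 @ $8.70 = $1,503.15
Jun 13, 240 sold [FIFO — oldest first]: 68 @ $8.70 + 172 @ $9.65 = $2,251.40
Total COGS = $2,447.15 + $1,980.50 + $1,503.15 + $2,251.40 = $8,182.20
Ending inventory: 129 @ $9.65 = $1,244.85
Check: goods available $9,427.05 = COGS $8,182.20 + ending $1,244.85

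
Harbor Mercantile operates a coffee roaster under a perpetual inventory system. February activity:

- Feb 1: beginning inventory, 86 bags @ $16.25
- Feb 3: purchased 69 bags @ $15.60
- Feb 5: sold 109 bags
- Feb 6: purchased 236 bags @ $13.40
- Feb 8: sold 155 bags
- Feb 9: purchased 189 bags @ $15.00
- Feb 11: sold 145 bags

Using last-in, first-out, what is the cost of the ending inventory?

Ending inventory = $2,492.90

Feb 5, 109 sold [LIFO — newest first]: 69 @ $15.60 + 40 @ $16.25 = $1,726.40
Feb 8, 155 sold [LIFO — newest first]: 155 @ $13.40 = $2,077.00
Feb 11, 145 sold [LIFO — newest first]: 145 @ $15.00 = $2,175.00
Total COGS = $1,726.40 + $2,077.00 + $2,175.00 = $5,978.40
Ending inventory: 46 @ $16.25 + 81 @ $13.40 + 44 @ $15.00 = $2,492.90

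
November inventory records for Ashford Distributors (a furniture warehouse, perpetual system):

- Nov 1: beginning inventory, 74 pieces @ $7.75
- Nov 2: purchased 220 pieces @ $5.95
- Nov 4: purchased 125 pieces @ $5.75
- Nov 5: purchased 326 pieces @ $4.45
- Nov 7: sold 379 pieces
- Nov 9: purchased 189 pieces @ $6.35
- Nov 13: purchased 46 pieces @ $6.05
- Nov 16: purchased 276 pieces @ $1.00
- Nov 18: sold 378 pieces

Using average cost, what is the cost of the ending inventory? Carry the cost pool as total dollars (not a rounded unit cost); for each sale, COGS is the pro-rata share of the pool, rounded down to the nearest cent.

After Nov 1: 74 on hand, pool $573.50 (≈ $7.7500 each)
After Nov 2: 294 on hand, pool $1,882.50 (≈ $6.4031 each)
After Nov 4: 419 on hand, pool $2,601.25 (≈ $6.2082 each)
After Nov 5: 745 on hand, pool $4,051.95 (≈ $5.4389 each)
Nov 7, sell 379: 379/745 × $4,051.95 → $2,061.32
After Nov 9: 555 on hand, pool $3,190.78 (≈ $5.7492 each)
After Nov 13: 601 on hand, pool $3,469.08 (≈ $5.7722 each)
After Nov 16: 877 on hand, pool $3,745.08 (≈ $4.2703 each)
Nov 18, sell 378: 378/877 × $3,745.08 → $1,614.18
Total COGS = $2,061.32 + $1,614.18 = $3,675.50
Ending inventory (cost pool remaining) = $2,130.90

Ending inventory = $2,130.90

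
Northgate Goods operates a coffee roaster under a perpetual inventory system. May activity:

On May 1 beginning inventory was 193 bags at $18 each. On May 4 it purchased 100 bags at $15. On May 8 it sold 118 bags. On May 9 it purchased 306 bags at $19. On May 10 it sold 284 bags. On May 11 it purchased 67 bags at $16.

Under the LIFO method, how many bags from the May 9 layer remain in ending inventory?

22

May 8, 118 sold [LIFO — newest first]: 100 @ $15 + 18 @ $18 = $1,824
May 10, 284 sold [LIFO — newest first]: 284 @ $19 = $5,396
Total COGS = $1,824 + $5,396 = $7,220
Ending inventory: 175 @ $18 + 22 @ $19 + 67 @ $16 = $4,640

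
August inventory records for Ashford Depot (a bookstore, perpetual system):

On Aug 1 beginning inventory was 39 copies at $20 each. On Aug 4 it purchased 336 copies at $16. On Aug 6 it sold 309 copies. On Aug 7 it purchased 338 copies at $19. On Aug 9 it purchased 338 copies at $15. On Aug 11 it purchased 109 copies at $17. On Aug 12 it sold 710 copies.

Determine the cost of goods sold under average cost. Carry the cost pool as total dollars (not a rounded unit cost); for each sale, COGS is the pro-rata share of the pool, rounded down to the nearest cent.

COGS = $17,110.38

After Aug 1: 39 on hand, pool $780.00 (≈ $20.0000 each)
After Aug 4: 375 on hand, pool $6,156.00 (≈ $16.4160 each)
Aug 6, sell 309: 309/375 × $6,156.00 → $5,072.54
After Aug 7: 404 on hand, pool $7,505.46 (≈ $18.5779 each)
After Aug 9: 742 on hand, pool $12,575.46 (≈ $16.9481 each)
After Aug 11: 851 on hand, pool $14,428.46 (≈ $16.9547 each)
Aug 12, sell 710: 710/851 × $14,428.46 → $12,037.84
Total COGS = $5,072.54 + $12,037.84 = $17,110.38
Ending inventory (cost pool remaining) = $2,390.62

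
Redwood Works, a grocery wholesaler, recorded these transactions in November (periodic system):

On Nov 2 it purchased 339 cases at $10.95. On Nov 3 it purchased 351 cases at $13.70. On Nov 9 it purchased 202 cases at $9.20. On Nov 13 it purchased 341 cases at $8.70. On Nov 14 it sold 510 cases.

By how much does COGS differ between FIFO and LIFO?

FIFO COGS: 339 @ $10.95 + 171 @ $13.70 = $6,054.75
LIFO COGS: 341 @ $8.70 + 169 @ $9.20 = $4,521.50
Difference = |$6,054.75 − $4,521.50| = $1,533.25

$1,533.25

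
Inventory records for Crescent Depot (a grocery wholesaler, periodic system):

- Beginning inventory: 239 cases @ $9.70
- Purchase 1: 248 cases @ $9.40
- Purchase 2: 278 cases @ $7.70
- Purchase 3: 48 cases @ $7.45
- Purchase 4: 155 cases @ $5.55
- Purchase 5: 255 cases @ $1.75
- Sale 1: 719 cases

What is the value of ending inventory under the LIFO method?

Ending inventory = $4,780.40

Sale 1 (719) [LIFO — newest first]: 255 @ $1.75 + 155 @ $5.55 + 48 @ $7.45 + 261 @ $7.70 = $3,673.80
Ending inventory: 239 @ $9.70 + 248 @ $9.40 + 17 @ $7.70 = $4,780.40
Check: goods available $8,454.20 = COGS $3,673.80 + ending $4,780.40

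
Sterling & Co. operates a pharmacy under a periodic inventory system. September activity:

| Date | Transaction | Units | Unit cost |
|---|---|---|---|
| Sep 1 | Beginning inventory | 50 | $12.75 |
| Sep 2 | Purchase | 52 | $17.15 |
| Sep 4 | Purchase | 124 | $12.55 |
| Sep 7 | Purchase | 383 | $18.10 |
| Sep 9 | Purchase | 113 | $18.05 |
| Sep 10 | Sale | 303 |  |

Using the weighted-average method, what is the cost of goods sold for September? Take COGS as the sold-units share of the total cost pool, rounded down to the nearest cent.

Sep 10, sell 303: 303/722 × $12,057.45 → $5,060.12
Ending inventory (cost pool remaining) = $6,997.33
Check: goods available $12,057.45 = COGS $5,060.12 + ending $6,997.33

COGS = $5,060.12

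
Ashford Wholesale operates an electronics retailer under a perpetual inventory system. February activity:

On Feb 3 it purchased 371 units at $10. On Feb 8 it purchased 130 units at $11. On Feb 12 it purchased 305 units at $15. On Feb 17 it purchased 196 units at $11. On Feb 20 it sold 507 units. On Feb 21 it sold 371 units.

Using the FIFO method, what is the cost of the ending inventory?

Ending inventory = $1,364

Feb 20, 507 sold [FIFO — oldest first]: 371 @ $10 + 130 @ $11 + 6 @ $15 = $5,230
Feb 21, 371 sold [FIFO — oldest first]: 299 @ $15 + 72 @ $11 = $5,277
Total COGS = $5,230 + $5,277 = $10,507
Ending inventory: 124 @ $11 = $1,364
Check: goods available $11,871 = COGS $10,507 + ending $1,364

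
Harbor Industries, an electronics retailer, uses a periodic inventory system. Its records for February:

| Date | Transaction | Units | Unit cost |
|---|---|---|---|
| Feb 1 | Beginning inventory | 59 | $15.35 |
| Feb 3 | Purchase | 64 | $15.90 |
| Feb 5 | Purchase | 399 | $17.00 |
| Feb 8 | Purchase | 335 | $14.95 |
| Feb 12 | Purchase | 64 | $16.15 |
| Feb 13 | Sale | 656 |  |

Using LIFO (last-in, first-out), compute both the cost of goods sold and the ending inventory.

Feb 13, 656 sold [LIFO — newest first]: 64 @ $16.15 + 335 @ $14.95 + 257 @ $17.00 = $10,410.85
Ending inventory: 59 @ $15.35 + 64 @ $15.90 + 142 @ $17.00 = $4,337.25
Check: goods available $14,748.10 = COGS $10,410.85 + ending $4,337.25

COGS = $10,410.85; ending inventory = $4,337.25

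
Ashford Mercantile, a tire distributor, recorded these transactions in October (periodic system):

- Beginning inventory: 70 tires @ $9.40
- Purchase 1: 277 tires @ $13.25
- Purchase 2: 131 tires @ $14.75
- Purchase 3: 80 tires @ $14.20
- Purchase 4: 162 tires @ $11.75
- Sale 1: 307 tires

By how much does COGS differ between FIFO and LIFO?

$200.00

FIFO COGS: 70 @ $9.40 + 237 @ $13.25 = $3,798.25
LIFO COGS: 162 @ $11.75 + 80 @ $14.20 + 65 @ $14.75 = $3,998.25
Difference = |$3,798.25 − $3,998.25| = $200.00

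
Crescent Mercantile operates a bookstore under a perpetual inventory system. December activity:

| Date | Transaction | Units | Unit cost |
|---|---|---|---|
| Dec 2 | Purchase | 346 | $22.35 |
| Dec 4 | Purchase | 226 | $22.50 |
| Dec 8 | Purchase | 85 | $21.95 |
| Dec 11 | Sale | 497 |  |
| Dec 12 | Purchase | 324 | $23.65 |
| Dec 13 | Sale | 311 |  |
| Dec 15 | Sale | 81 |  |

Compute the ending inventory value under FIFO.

Dec 11, 497 sold [FIFO — oldest first]: 346 @ $22.35 + 151 @ $22.50 = $11,130.60
Dec 13, 311 sold [FIFO — oldest first]: 75 @ $22.50 + 85 @ $21.95 + 151 @ $23.65 = $7,124.40
Dec 15, 81 sold [FIFO — oldest first]: 81 @ $23.65 = $1,915.65
Total COGS = $11,130.60 + $7,124.40 + $1,915.65 = $20,170.65
Ending inventory: 92 @ $23.65 = $2,175.80

Ending inventory = $2,175.80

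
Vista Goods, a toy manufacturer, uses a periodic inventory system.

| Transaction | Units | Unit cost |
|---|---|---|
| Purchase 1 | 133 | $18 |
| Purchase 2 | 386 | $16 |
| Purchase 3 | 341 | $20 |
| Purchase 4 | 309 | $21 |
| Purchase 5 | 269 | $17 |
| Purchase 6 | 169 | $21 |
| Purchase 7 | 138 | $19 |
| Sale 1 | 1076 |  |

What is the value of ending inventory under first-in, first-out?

Ending inventory = $12,697

Sale 1 (1076) [FIFO — oldest first]: 133 @ $18 + 386 @ $16 + 341 @ $20 + 216 @ $21 = $19,926
Ending inventory: 93 @ $21 + 269 @ $17 + 169 @ $21 + 138 @ $19 = $12,697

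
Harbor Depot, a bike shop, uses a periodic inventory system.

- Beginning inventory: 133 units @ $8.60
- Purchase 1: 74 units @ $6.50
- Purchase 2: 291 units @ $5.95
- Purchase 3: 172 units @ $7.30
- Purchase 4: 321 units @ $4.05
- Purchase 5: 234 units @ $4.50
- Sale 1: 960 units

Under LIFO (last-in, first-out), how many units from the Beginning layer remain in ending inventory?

133

Sale 1 (960) [LIFO — newest first]: 234 @ $4.50 + 321 @ $4.05 + 172 @ $7.30 + 233 @ $5.95 = $4,995.00
Ending inventory: 133 @ $8.60 + 74 @ $6.50 + 58 @ $5.95 = $1,969.90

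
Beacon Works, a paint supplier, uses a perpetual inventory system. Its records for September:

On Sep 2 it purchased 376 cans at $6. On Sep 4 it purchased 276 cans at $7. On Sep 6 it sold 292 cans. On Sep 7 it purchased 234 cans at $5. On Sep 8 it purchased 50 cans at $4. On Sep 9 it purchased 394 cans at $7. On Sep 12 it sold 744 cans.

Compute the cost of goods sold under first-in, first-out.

COGS = $6,258

Sep 6, 292 sold [FIFO — oldest first]: 292 @ $6 = $1,752
Sep 12, 744 sold [FIFO — oldest first]: 84 @ $6 + 276 @ $7 + 234 @ $5 + 50 @ $4 + 100 @ $7 = $4,506
Total COGS = $1,752 + $4,506 = $6,258
Ending inventory: 294 @ $7 = $2,058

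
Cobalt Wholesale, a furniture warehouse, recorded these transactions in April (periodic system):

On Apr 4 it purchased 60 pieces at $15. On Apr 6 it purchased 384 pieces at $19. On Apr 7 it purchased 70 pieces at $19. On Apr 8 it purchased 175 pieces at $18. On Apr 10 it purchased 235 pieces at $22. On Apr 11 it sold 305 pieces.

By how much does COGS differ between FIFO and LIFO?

FIFO COGS: 60 @ $15 + 245 @ $19 = $5,555
LIFO COGS: 235 @ $22 + 70 @ $18 = $6,430
Difference = |$5,555 − $6,430| = $875

$875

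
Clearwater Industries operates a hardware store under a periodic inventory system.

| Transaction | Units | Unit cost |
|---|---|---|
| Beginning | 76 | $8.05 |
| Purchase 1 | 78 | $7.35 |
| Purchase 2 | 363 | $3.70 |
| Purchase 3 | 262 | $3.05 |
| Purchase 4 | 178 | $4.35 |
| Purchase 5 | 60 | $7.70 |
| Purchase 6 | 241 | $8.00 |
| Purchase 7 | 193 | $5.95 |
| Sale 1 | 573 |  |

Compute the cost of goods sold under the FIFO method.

COGS = $2,699.00

Sale 1 (573) [FIFO — oldest first]: 76 @ $8.05 + 78 @ $7.35 + 363 @ $3.70 + 56 @ $3.05 = $2,699.00
Ending inventory: 206 @ $3.05 + 178 @ $4.35 + 60 @ $7.70 + 241 @ $8.00 + 193 @ $5.95 = $4,940.95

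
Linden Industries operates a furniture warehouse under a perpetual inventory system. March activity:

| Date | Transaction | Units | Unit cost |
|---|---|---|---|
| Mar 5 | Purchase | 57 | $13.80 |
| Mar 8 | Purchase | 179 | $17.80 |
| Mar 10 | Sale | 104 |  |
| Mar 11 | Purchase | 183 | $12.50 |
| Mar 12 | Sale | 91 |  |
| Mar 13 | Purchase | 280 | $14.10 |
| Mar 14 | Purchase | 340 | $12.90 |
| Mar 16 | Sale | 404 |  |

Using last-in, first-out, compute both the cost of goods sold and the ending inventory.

Mar 10, 104 sold [LIFO — newest first]: 104 @ $17.80 = $1,851.20
Mar 12, 91 sold [LIFO — newest first]: 91 @ $12.50 = $1,137.50
Mar 16, 404 sold [LIFO — newest first]: 340 @ $12.90 + 64 @ $14.10 = $5,288.40
Total COGS = $1,851.20 + $1,137.50 + $5,288.40 = $8,277.10
Ending inventory: 57 @ $13.80 + 75 @ $17.80 + 92 @ $12.50 + 216 @ $14.10 = $6,317.20
Check: goods available $14,594.30 = COGS $8,277.10 + ending $6,317.20

COGS = $8,277.10; ending inventory = $6,317.20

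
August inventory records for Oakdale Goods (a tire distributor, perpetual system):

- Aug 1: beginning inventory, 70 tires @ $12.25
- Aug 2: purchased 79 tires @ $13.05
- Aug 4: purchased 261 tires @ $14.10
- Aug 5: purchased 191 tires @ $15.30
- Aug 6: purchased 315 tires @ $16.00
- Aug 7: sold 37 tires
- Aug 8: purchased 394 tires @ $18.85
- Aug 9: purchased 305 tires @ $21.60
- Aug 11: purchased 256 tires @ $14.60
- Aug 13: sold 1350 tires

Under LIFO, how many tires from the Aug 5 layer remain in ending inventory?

Aug 7, 37 sold [LIFO — newest first]: 37 @ $16.00 = $592.00
Aug 13, 1350 sold [LIFO — newest first]: 256 @ $14.60 + 305 @ $21.60 + 394 @ $18.85 + 278 @ $16.00 + 117 @ $15.30 = $23,990.60
Total COGS = $592.00 + $23,990.60 = $24,582.60
Ending inventory: 70 @ $12.25 + 79 @ $13.05 + 261 @ $14.10 + 74 @ $15.30 = $6,700.75

74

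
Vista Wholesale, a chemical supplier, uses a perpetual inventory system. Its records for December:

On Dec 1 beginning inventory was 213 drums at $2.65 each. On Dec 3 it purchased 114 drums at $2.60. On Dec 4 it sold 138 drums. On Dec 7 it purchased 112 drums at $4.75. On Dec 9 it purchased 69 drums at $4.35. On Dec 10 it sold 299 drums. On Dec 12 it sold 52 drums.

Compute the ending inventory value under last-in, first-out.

Dec 4, 138 sold [LIFO — newest first]: 114 @ $2.60 + 24 @ $2.65 = $360.00
Dec 10, 299 sold [LIFO — newest first]: 69 @ $4.35 + 112 @ $4.75 + 118 @ $2.65 = $1,144.85
Dec 12, 52 sold [LIFO — newest first]: 52 @ $2.65 = $137.80
Total COGS = $360.00 + $1,144.85 + $137.80 = $1,642.65
Ending inventory: 19 @ $2.65 = $50.35

Ending inventory = $50.35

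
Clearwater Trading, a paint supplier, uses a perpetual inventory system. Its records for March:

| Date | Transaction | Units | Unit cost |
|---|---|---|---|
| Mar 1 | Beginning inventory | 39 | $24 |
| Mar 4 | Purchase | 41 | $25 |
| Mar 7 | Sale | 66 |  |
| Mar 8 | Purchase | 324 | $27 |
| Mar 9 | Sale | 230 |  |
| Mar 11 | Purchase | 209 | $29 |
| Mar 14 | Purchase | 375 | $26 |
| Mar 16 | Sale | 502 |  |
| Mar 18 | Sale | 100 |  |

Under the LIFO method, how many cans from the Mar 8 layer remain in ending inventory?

Mar 7, 66 sold [LIFO — newest first]: 41 @ $25 + 25 @ $24 = $1,625
Mar 9, 230 sold [LIFO — newest first]: 230 @ $27 = $6,210
Mar 16, 502 sold [LIFO — newest first]: 375 @ $26 + 127 @ $29 = $13,433
Mar 18, 100 sold [LIFO — newest first]: 82 @ $29 + 18 @ $27 = $2,864
Total COGS = $1,625 + $6,210 + $13,433 + $2,864 = $24,132
Ending inventory: 14 @ $24 + 76 @ $27 = $2,388
Check: goods available $26,520 = COGS $24,132 + ending $2,388

76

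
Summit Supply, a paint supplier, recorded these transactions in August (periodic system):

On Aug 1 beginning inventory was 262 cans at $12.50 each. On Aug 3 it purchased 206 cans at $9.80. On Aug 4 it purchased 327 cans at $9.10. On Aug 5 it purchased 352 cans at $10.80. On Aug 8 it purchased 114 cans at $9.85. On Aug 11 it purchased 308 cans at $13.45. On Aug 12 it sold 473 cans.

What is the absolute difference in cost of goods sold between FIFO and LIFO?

$477.00

FIFO COGS: 262 @ $12.50 + 206 @ $9.80 + 5 @ $9.10 = $5,339.30
LIFO COGS: 308 @ $13.45 + 114 @ $9.85 + 51 @ $10.80 = $5,816.30
Difference = |$5,339.30 − $5,816.30| = $477.00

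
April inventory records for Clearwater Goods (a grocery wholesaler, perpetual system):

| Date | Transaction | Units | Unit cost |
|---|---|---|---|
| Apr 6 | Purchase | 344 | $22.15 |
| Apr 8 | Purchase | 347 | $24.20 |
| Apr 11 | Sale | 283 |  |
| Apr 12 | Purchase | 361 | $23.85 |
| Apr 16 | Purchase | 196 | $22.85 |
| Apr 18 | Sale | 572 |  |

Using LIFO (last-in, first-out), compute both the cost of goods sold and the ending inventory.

COGS = $20,300.05; ending inventory = $8,805.40

Apr 11, 283 sold [LIFO — newest first]: 283 @ $24.20 = $6,848.60
Apr 18, 572 sold [LIFO — newest first]: 196 @ $22.85 + 361 @ $23.85 + 15 @ $24.20 = $13,451.45
Total COGS = $6,848.60 + $13,451.45 = $20,300.05
Ending inventory: 344 @ $22.15 + 49 @ $24.20 = $8,805.40
Check: goods available $29,105.45 = COGS $20,300.05 + ending $8,805.40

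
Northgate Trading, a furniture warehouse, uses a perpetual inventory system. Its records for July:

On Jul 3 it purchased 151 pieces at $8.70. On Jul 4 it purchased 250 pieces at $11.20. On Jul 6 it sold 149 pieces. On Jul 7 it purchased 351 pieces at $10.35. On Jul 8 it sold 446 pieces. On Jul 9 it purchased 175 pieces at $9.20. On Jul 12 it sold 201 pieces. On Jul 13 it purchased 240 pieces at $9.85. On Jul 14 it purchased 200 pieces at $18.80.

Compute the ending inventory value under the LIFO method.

Ending inventory = $7,263.70

Jul 6, 149 sold [LIFO — newest first]: 149 @ $11.20 = $1,668.80
Jul 8, 446 sold [LIFO — newest first]: 351 @ $10.35 + 95 @ $11.20 = $4,696.85
Jul 12, 201 sold [LIFO — newest first]: 175 @ $9.20 + 6 @ $11.20 + 20 @ $8.70 = $1,851.20
Total COGS = $1,668.80 + $4,696.85 + $1,851.20 = $8,216.85
Ending inventory: 131 @ $8.70 + 240 @ $9.85 + 200 @ $18.80 = $7,263.70
Check: goods available $15,480.55 = COGS $8,216.85 + ending $7,263.70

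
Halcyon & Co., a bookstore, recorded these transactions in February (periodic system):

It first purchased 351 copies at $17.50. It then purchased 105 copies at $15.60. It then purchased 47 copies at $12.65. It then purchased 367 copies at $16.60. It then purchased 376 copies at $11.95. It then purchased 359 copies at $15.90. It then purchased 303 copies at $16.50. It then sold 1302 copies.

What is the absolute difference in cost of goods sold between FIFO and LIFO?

FIFO COGS: 351 @ $17.50 + 105 @ $15.60 + 47 @ $12.65 + 367 @ $16.60 + 376 @ $11.95 + 56 @ $15.90 = $19,850.85
LIFO COGS: 303 @ $16.50 + 359 @ $15.90 + 376 @ $11.95 + 264 @ $16.60 = $19,583.20
Difference = |$19,850.85 − $19,583.20| = $267.65

$267.65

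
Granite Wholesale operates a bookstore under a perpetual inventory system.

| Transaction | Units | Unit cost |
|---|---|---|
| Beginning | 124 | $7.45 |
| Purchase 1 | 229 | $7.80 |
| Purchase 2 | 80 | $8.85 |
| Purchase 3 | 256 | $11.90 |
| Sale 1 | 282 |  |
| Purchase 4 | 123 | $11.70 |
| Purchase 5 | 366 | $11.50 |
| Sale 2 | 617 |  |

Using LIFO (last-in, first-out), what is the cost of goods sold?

COGS = $9,979.70

Sale 1 (282) [LIFO — newest first]: 256 @ $11.90 + 26 @ $8.85 = $3,276.50
Sale 2 (617) [LIFO — newest first]: 366 @ $11.50 + 123 @ $11.70 + 54 @ $8.85 + 74 @ $7.80 = $6,703.20
Total COGS = $3,276.50 + $6,703.20 = $9,979.70
Ending inventory: 124 @ $7.45 + 155 @ $7.80 = $2,132.80
Check: goods available $12,112.50 = COGS $9,979.70 + ending $2,132.80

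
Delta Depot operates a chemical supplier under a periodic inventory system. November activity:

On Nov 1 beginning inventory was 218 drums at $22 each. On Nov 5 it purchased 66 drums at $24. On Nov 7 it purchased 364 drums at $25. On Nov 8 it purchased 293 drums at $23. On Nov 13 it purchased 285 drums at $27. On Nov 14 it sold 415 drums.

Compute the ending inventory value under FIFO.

Nov 14, 415 sold [FIFO — oldest first]: 218 @ $22 + 66 @ $24 + 131 @ $25 = $9,655
Ending inventory: 233 @ $25 + 293 @ $23 + 285 @ $27 = $20,259
Check: goods available $29,914 = COGS $9,655 + ending $20,259

Ending inventory = $20,259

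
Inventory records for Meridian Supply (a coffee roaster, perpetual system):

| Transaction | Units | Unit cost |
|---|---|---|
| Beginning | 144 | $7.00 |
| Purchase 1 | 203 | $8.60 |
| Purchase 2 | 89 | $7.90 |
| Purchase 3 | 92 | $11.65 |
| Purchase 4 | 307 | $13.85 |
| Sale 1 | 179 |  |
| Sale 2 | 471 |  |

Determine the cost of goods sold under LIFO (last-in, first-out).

COGS = $7,420.05

Sale 1 (179) [LIFO — newest first]: 179 @ $13.85 = $2,479.15
Sale 2 (471) [LIFO — newest first]: 128 @ $13.85 + 92 @ $11.65 + 89 @ $7.90 + 162 @ $8.60 = $4,940.90
Total COGS = $2,479.15 + $4,940.90 = $7,420.05
Ending inventory: 144 @ $7.00 + 41 @ $8.60 = $1,360.60
Check: goods available $8,780.65 = COGS $7,420.05 + ending $1,360.60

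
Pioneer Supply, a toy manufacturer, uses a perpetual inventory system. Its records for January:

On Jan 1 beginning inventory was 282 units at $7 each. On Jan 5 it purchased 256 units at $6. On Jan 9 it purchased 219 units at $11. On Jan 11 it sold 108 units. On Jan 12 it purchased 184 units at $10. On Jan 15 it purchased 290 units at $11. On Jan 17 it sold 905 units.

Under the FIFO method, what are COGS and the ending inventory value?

COGS = $8,551; ending inventory = $2,398

Jan 11, 108 sold [FIFO — oldest first]: 108 @ $7 = $756
Jan 17, 905 sold [FIFO — oldest first]: 174 @ $7 + 256 @ $6 + 219 @ $11 + 184 @ $10 + 72 @ $11 = $7,795
Total COGS = $756 + $7,795 = $8,551
Ending inventory: 218 @ $11 = $2,398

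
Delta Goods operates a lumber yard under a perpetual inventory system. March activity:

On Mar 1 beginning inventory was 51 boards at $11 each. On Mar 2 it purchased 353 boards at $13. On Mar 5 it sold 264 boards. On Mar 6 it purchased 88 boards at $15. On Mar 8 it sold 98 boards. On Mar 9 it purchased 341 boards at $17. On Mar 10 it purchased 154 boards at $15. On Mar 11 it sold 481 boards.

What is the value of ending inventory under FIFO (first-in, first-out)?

Ending inventory = $2,160

Mar 5, 264 sold [FIFO — oldest first]: 51 @ $11 + 213 @ $13 = $3,330
Mar 8, 98 sold [FIFO — oldest first]: 98 @ $13 = $1,274
Mar 11, 481 sold [FIFO — oldest first]: 42 @ $13 + 88 @ $15 + 341 @ $17 + 10 @ $15 = $7,813
Total COGS = $3,330 + $1,274 + $7,813 = $12,417
Ending inventory: 144 @ $15 = $2,160
Check: goods available $14,577 = COGS $12,417 + ending $2,160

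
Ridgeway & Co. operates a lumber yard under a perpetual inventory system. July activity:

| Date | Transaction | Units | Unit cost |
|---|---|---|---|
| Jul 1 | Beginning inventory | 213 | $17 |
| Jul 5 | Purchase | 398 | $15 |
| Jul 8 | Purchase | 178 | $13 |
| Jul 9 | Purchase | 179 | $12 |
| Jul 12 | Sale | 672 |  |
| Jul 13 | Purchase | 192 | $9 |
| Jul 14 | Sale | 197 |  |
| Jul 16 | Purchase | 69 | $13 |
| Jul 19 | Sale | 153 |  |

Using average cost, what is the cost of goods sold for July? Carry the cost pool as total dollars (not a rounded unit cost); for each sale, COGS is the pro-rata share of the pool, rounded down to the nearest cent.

COGS = $14,096.30

After Jul 1: 213 on hand, pool $3,621.00 (≈ $17.0000 each)
After Jul 5: 611 on hand, pool $9,591.00 (≈ $15.6972 each)
After Jul 8: 789 on hand, pool $11,905.00 (≈ $15.0887 each)
After Jul 9: 968 on hand, pool $14,053.00 (≈ $14.5176 each)
Jul 12, sell 672: 672/968 × $14,053.00 → $9,755.80
After Jul 13: 488 on hand, pool $6,025.20 (≈ $12.3467 each)
Jul 14, sell 197: 197/488 × $6,025.20 → $2,432.30
After Jul 16: 360 on hand, pool $4,489.90 (≈ $12.4719 each)
Jul 19, sell 153: 153/360 × $4,489.90 → $1,908.20
Total COGS = $9,755.80 + $2,432.30 + $1,908.20 = $14,096.30
Ending inventory (cost pool remaining) = $2,581.70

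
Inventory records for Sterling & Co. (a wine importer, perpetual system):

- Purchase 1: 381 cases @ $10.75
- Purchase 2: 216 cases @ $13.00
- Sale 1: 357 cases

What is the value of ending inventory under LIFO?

Sale 1 (357) [LIFO — newest first]: 216 @ $13.00 + 141 @ $10.75 = $4,323.75
Ending inventory: 240 @ $10.75 = $2,580.00

Ending inventory = $2,580.00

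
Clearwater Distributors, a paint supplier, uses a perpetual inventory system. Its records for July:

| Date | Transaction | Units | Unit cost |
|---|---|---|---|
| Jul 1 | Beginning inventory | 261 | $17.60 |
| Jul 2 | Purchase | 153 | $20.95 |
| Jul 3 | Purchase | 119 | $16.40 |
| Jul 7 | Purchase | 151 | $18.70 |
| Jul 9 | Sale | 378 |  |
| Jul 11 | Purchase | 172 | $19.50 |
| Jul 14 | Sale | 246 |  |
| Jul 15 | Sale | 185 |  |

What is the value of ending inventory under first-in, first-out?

Ending inventory = $916.50

Jul 9, 378 sold [FIFO — oldest first]: 261 @ $17.60 + 117 @ $20.95 = $7,044.75
Jul 14, 246 sold [FIFO — oldest first]: 36 @ $20.95 + 119 @ $16.40 + 91 @ $18.70 = $4,407.50
Jul 15, 185 sold [FIFO — oldest first]: 60 @ $18.70 + 125 @ $19.50 = $3,559.50
Total COGS = $7,044.75 + $4,407.50 + $3,559.50 = $15,011.75
Ending inventory: 47 @ $19.50 = $916.50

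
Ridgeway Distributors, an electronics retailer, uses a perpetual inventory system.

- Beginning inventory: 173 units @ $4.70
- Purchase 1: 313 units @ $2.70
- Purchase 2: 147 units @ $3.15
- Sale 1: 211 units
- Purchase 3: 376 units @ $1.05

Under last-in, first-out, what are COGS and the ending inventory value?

Sale 1 (211) [LIFO — newest first]: 147 @ $3.15 + 64 @ $2.70 = $635.85
Ending inventory: 173 @ $4.70 + 249 @ $2.70 + 376 @ $1.05 = $1,880.20
Check: goods available $2,516.05 = COGS $635.85 + ending $1,880.20

COGS = $635.85; ending inventory = $1,880.20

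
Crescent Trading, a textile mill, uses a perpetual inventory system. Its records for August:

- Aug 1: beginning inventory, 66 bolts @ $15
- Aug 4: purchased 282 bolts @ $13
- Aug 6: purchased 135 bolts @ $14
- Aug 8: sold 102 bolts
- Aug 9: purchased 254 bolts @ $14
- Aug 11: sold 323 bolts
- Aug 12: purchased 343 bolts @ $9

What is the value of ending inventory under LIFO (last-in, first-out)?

Aug 8, 102 sold [LIFO — newest first]: 102 @ $14 = $1,428
Aug 11, 323 sold [LIFO — newest first]: 254 @ $14 + 33 @ $14 + 36 @ $13 = $4,486
Total COGS = $1,428 + $4,486 = $5,914
Ending inventory: 66 @ $15 + 246 @ $13 + 343 @ $9 = $7,275
Check: goods available $13,189 = COGS $5,914 + ending $7,275

Ending inventory = $7,275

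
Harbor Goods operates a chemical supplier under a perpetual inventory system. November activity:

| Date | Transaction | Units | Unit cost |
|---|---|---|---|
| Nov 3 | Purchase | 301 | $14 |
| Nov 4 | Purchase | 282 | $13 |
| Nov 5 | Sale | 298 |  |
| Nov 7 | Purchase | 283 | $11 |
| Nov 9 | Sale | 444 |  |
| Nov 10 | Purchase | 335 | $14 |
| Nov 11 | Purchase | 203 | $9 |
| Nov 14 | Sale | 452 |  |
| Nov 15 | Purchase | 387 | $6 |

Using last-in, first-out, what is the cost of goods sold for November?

Nov 5, 298 sold [LIFO — newest first]: 282 @ $13 + 16 @ $14 = $3,890
Nov 9, 444 sold [LIFO — newest first]: 283 @ $11 + 161 @ $14 = $5,367
Nov 14, 452 sold [LIFO — newest first]: 203 @ $9 + 249 @ $14 = $5,313
Total COGS = $3,890 + $5,367 + $5,313 = $14,570
Ending inventory: 124 @ $14 + 86 @ $14 + 387 @ $6 = $5,262
Check: goods available $19,832 = COGS $14,570 + ending $5,262

COGS = $14,570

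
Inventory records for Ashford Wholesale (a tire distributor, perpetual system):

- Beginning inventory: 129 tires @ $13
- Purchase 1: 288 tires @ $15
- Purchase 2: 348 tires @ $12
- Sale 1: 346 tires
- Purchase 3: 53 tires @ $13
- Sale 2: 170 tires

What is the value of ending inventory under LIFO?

Sale 1 (346) [LIFO — newest first]: 346 @ $12 = $4,152
Sale 2 (170) [LIFO — newest first]: 53 @ $13 + 2 @ $12 + 115 @ $15 = $2,438
Total COGS = $4,152 + $2,438 = $6,590
Ending inventory: 129 @ $13 + 173 @ $15 = $4,272

Ending inventory = $4,272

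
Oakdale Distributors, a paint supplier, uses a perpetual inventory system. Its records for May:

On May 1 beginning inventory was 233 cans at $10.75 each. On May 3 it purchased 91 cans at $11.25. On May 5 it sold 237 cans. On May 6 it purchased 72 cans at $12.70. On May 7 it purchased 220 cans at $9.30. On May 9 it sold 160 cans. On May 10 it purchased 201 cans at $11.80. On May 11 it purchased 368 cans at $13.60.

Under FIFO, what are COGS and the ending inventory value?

COGS = $4,452.20; ending inventory = $9,413.30

May 5, 237 sold [FIFO — oldest first]: 233 @ $10.75 + 4 @ $11.25 = $2,549.75
May 9, 160 sold [FIFO — oldest first]: 87 @ $11.25 + 72 @ $12.70 + 1 @ $9.30 = $1,902.45
Total COGS = $2,549.75 + $1,902.45 = $4,452.20
Ending inventory: 219 @ $9.30 + 201 @ $11.80 + 368 @ $13.60 = $9,413.30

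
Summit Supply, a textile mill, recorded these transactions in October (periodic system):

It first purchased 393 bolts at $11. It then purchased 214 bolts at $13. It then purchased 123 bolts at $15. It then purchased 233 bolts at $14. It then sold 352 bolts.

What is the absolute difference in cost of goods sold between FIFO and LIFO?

FIFO COGS: 352 @ $11 = $3,872
LIFO COGS: 233 @ $14 + 119 @ $15 = $5,047
Difference = |$3,872 − $5,047| = $1,175

$1,175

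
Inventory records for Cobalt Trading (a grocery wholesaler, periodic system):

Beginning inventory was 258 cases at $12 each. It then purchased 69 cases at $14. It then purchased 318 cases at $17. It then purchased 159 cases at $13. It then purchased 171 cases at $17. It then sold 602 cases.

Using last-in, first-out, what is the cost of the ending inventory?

Ending inventory = $4,844

Sale 1 (602) [LIFO — newest first]: 171 @ $17 + 159 @ $13 + 272 @ $17 = $9,598
Ending inventory: 258 @ $12 + 69 @ $14 + 46 @ $17 = $4,844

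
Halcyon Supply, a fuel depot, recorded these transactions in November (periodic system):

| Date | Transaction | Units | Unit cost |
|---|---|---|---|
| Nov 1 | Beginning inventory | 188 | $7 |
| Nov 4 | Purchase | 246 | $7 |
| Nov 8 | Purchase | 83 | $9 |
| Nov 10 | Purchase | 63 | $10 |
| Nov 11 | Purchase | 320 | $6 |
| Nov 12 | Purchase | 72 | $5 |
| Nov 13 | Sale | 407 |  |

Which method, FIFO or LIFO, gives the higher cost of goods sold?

FIFO COGS: 188 @ $7 + 219 @ $7 = $2,849
LIFO COGS: 72 @ $5 + 320 @ $6 + 15 @ $10 = $2,430

FIFO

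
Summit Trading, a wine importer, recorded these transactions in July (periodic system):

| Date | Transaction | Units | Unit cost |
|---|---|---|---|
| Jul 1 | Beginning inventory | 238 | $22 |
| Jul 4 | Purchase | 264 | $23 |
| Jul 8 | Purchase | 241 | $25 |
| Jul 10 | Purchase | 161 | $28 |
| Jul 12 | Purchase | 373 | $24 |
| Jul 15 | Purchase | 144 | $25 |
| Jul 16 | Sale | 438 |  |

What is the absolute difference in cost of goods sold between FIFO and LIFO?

FIFO COGS: 238 @ $22 + 200 @ $23 = $9,836
LIFO COGS: 144 @ $25 + 294 @ $24 = $10,656
Difference = |$9,836 − $10,656| = $820

$820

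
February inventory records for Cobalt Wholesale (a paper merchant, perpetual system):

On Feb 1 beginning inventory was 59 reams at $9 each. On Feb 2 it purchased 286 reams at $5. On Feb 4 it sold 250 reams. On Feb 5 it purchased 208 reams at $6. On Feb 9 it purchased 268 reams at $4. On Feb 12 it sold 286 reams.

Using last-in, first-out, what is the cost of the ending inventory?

Ending inventory = $1,851

Feb 4, 250 sold [LIFO — newest first]: 250 @ $5 = $1,250
Feb 12, 286 sold [LIFO — newest first]: 268 @ $4 + 18 @ $6 = $1,180
Total COGS = $1,250 + $1,180 = $2,430
Ending inventory: 59 @ $9 + 36 @ $5 + 190 @ $6 = $1,851
Check: goods available $4,281 = COGS $2,430 + ending $1,851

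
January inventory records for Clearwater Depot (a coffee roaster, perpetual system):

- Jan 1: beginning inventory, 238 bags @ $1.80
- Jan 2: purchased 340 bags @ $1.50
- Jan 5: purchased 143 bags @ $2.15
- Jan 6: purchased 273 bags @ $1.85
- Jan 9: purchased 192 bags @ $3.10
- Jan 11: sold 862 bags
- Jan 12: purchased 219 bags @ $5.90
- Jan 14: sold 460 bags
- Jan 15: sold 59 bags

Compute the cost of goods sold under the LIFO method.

Jan 11, 862 sold [LIFO — newest first]: 192 @ $3.10 + 273 @ $1.85 + 143 @ $2.15 + 254 @ $1.50 = $1,788.70
Jan 14, 460 sold [LIFO — newest first]: 219 @ $5.90 + 86 @ $1.50 + 155 @ $1.80 = $1,700.10
Jan 15, 59 sold [LIFO — newest first]: 59 @ $1.80 = $106.20
Total COGS = $1,788.70 + $1,700.10 + $106.20 = $3,595.00
Ending inventory: 24 @ $1.80 = $43.20
Check: goods available $3,638.20 = COGS $3,595.00 + ending $43.20

COGS = $3,595.00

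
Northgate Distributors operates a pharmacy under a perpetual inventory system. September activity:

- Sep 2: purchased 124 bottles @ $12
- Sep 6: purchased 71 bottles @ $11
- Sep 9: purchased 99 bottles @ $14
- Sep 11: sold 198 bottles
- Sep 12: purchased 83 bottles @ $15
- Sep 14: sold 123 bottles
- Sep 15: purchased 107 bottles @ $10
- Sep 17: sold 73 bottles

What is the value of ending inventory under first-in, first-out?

Sep 11, 198 sold [FIFO — oldest first]: 124 @ $12 + 71 @ $11 + 3 @ $14 = $2,311
Sep 14, 123 sold [FIFO — oldest first]: 96 @ $14 + 27 @ $15 = $1,749
Sep 17, 73 sold [FIFO — oldest first]: 56 @ $15 + 17 @ $10 = $1,010
Total COGS = $2,311 + $1,749 + $1,010 = $5,070
Ending inventory: 90 @ $10 = $900

Ending inventory = $900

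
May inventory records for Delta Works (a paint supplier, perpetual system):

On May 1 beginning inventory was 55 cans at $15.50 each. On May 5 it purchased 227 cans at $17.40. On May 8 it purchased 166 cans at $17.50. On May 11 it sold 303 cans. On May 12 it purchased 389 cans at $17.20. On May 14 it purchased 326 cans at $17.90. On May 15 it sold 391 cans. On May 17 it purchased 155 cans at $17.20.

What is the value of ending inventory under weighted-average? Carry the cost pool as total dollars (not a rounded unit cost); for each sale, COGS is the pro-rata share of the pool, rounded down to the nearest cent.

Ending inventory = $10,857.56

After May 1: 55 on hand, pool $852.50 (≈ $15.5000 each)
After May 5: 282 on hand, pool $4,802.30 (≈ $17.0294 each)
After May 8: 448 on hand, pool $7,707.30 (≈ $17.2038 each)
May 11, sell 303: 303/448 × $7,707.30 → $5,212.74
After May 12: 534 on hand, pool $9,185.36 (≈ $17.2010 each)
After May 14: 860 on hand, pool $15,020.76 (≈ $17.4660 each)
May 15, sell 391: 391/860 × $15,020.76 → $6,829.20
After May 17: 624 on hand, pool $10,857.56 (≈ $17.3999 each)
Total COGS = $5,212.74 + $6,829.20 = $12,041.94
Ending inventory (cost pool remaining) = $10,857.56
Check: goods available $22,899.50 = COGS $12,041.94 + ending $10,857.56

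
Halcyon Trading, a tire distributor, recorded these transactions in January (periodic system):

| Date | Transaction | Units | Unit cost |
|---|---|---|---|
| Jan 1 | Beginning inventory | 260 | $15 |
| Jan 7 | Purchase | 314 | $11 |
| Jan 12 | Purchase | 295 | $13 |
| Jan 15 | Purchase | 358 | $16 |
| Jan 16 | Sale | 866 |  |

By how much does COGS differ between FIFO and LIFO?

$756

FIFO COGS: 260 @ $15 + 314 @ $11 + 292 @ $13 = $11,150
LIFO COGS: 358 @ $16 + 295 @ $13 + 213 @ $11 = $11,906
Difference = |$11,150 − $11,906| = $756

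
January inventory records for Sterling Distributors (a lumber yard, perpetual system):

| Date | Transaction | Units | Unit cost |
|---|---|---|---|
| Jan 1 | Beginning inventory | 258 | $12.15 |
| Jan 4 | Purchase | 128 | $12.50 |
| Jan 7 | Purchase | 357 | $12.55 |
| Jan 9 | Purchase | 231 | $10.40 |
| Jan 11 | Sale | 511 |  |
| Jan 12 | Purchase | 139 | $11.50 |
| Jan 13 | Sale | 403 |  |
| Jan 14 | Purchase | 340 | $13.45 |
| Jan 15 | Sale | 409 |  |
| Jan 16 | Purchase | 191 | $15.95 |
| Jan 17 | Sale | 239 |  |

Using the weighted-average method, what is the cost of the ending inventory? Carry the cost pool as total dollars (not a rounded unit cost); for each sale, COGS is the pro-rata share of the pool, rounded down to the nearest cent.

After Jan 1: 258 on hand, pool $3,134.70 (≈ $12.1500 each)
After Jan 4: 386 on hand, pool $4,734.70 (≈ $12.2661 each)
After Jan 7: 743 on hand, pool $9,215.05 (≈ $12.4025 each)
After Jan 9: 974 on hand, pool $11,617.45 (≈ $11.9276 each)
Jan 11, sell 511: 511/974 × $11,617.45 → $6,094.98
After Jan 12: 602 on hand, pool $7,120.97 (≈ $11.8289 each)
Jan 13, sell 403: 403/602 × $7,120.97 → $4,767.02
After Jan 14: 539 on hand, pool $6,926.95 (≈ $12.8515 each)
Jan 15, sell 409: 409/539 × $6,926.95 → $5,256.25
After Jan 16: 321 on hand, pool $4,717.15 (≈ $14.6952 each)
Jan 17, sell 239: 239/321 × $4,717.15 → $3,512.14
Total COGS = $6,094.98 + $4,767.02 + $5,256.25 + $3,512.14 = $19,630.39
Ending inventory (cost pool remaining) = $1,205.01

Ending inventory = $1,205.01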